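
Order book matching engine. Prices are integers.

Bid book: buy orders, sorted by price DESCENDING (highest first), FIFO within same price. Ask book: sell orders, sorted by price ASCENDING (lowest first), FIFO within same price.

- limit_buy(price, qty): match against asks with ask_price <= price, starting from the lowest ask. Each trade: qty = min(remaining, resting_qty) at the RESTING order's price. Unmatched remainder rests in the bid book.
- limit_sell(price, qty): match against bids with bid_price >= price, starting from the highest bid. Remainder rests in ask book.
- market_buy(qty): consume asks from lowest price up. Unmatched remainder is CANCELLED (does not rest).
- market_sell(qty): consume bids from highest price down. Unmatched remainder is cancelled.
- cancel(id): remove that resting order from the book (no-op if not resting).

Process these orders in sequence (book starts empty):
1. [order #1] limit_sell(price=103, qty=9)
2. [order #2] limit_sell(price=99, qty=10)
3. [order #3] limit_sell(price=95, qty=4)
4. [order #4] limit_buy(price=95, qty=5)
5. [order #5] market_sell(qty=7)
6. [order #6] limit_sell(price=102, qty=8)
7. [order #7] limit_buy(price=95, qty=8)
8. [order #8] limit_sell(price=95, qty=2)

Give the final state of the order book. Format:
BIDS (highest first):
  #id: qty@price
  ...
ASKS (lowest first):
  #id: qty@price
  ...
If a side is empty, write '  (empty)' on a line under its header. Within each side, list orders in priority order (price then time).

Answer: BIDS (highest first):
  #7: 6@95
ASKS (lowest first):
  #2: 10@99
  #6: 8@102
  #1: 9@103

Derivation:
After op 1 [order #1] limit_sell(price=103, qty=9): fills=none; bids=[-] asks=[#1:9@103]
After op 2 [order #2] limit_sell(price=99, qty=10): fills=none; bids=[-] asks=[#2:10@99 #1:9@103]
After op 3 [order #3] limit_sell(price=95, qty=4): fills=none; bids=[-] asks=[#3:4@95 #2:10@99 #1:9@103]
After op 4 [order #4] limit_buy(price=95, qty=5): fills=#4x#3:4@95; bids=[#4:1@95] asks=[#2:10@99 #1:9@103]
After op 5 [order #5] market_sell(qty=7): fills=#4x#5:1@95; bids=[-] asks=[#2:10@99 #1:9@103]
After op 6 [order #6] limit_sell(price=102, qty=8): fills=none; bids=[-] asks=[#2:10@99 #6:8@102 #1:9@103]
After op 7 [order #7] limit_buy(price=95, qty=8): fills=none; bids=[#7:8@95] asks=[#2:10@99 #6:8@102 #1:9@103]
After op 8 [order #8] limit_sell(price=95, qty=2): fills=#7x#8:2@95; bids=[#7:6@95] asks=[#2:10@99 #6:8@102 #1:9@103]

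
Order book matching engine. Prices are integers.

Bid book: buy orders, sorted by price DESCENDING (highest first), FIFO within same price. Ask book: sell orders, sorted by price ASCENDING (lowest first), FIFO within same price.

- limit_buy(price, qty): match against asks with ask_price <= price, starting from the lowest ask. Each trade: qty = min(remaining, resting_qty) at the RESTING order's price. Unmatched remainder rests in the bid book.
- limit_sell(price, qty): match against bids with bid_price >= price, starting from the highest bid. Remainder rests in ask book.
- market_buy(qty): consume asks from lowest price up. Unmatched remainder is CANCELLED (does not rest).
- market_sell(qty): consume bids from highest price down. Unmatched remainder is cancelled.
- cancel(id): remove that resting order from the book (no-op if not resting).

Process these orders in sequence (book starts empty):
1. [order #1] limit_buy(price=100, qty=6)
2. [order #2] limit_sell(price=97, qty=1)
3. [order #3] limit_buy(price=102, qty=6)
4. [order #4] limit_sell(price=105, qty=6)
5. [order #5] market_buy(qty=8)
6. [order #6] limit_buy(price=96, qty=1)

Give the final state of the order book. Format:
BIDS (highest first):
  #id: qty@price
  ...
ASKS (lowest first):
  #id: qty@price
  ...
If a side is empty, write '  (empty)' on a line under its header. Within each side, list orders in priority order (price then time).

Answer: BIDS (highest first):
  #3: 6@102
  #1: 5@100
  #6: 1@96
ASKS (lowest first):
  (empty)

Derivation:
After op 1 [order #1] limit_buy(price=100, qty=6): fills=none; bids=[#1:6@100] asks=[-]
After op 2 [order #2] limit_sell(price=97, qty=1): fills=#1x#2:1@100; bids=[#1:5@100] asks=[-]
After op 3 [order #3] limit_buy(price=102, qty=6): fills=none; bids=[#3:6@102 #1:5@100] asks=[-]
After op 4 [order #4] limit_sell(price=105, qty=6): fills=none; bids=[#3:6@102 #1:5@100] asks=[#4:6@105]
After op 5 [order #5] market_buy(qty=8): fills=#5x#4:6@105; bids=[#3:6@102 #1:5@100] asks=[-]
After op 6 [order #6] limit_buy(price=96, qty=1): fills=none; bids=[#3:6@102 #1:5@100 #6:1@96] asks=[-]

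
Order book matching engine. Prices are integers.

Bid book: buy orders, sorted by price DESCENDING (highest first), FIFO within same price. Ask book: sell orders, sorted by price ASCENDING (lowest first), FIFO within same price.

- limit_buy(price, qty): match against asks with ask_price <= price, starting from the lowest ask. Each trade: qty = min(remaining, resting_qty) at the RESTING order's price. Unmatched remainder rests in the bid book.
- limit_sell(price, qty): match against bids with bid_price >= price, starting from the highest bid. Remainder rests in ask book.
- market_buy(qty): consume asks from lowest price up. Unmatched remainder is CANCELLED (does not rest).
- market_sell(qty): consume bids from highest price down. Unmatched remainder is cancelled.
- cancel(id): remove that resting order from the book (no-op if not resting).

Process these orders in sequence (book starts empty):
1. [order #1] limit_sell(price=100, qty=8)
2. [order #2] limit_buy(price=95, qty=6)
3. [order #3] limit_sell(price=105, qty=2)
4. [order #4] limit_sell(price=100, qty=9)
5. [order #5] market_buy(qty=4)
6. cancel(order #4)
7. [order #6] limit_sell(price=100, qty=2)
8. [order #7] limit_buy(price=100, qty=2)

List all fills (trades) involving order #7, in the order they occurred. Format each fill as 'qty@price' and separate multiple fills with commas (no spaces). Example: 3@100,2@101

After op 1 [order #1] limit_sell(price=100, qty=8): fills=none; bids=[-] asks=[#1:8@100]
After op 2 [order #2] limit_buy(price=95, qty=6): fills=none; bids=[#2:6@95] asks=[#1:8@100]
After op 3 [order #3] limit_sell(price=105, qty=2): fills=none; bids=[#2:6@95] asks=[#1:8@100 #3:2@105]
After op 4 [order #4] limit_sell(price=100, qty=9): fills=none; bids=[#2:6@95] asks=[#1:8@100 #4:9@100 #3:2@105]
After op 5 [order #5] market_buy(qty=4): fills=#5x#1:4@100; bids=[#2:6@95] asks=[#1:4@100 #4:9@100 #3:2@105]
After op 6 cancel(order #4): fills=none; bids=[#2:6@95] asks=[#1:4@100 #3:2@105]
After op 7 [order #6] limit_sell(price=100, qty=2): fills=none; bids=[#2:6@95] asks=[#1:4@100 #6:2@100 #3:2@105]
After op 8 [order #7] limit_buy(price=100, qty=2): fills=#7x#1:2@100; bids=[#2:6@95] asks=[#1:2@100 #6:2@100 #3:2@105]

Answer: 2@100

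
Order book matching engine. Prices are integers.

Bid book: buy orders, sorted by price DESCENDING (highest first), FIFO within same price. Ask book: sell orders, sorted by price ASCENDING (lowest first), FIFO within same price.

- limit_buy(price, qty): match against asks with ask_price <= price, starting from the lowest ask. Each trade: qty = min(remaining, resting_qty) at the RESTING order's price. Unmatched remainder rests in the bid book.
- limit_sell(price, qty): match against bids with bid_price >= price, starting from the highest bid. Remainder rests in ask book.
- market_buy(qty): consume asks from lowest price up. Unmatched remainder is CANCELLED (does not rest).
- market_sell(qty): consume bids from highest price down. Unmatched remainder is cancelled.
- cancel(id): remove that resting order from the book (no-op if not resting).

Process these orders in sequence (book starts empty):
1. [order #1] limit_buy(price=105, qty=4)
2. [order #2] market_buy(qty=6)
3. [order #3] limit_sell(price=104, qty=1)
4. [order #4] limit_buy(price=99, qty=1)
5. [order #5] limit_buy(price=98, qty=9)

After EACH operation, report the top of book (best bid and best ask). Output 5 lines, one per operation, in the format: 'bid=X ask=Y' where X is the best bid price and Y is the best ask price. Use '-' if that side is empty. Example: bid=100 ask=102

Answer: bid=105 ask=-
bid=105 ask=-
bid=105 ask=-
bid=105 ask=-
bid=105 ask=-

Derivation:
After op 1 [order #1] limit_buy(price=105, qty=4): fills=none; bids=[#1:4@105] asks=[-]
After op 2 [order #2] market_buy(qty=6): fills=none; bids=[#1:4@105] asks=[-]
After op 3 [order #3] limit_sell(price=104, qty=1): fills=#1x#3:1@105; bids=[#1:3@105] asks=[-]
After op 4 [order #4] limit_buy(price=99, qty=1): fills=none; bids=[#1:3@105 #4:1@99] asks=[-]
After op 5 [order #5] limit_buy(price=98, qty=9): fills=none; bids=[#1:3@105 #4:1@99 #5:9@98] asks=[-]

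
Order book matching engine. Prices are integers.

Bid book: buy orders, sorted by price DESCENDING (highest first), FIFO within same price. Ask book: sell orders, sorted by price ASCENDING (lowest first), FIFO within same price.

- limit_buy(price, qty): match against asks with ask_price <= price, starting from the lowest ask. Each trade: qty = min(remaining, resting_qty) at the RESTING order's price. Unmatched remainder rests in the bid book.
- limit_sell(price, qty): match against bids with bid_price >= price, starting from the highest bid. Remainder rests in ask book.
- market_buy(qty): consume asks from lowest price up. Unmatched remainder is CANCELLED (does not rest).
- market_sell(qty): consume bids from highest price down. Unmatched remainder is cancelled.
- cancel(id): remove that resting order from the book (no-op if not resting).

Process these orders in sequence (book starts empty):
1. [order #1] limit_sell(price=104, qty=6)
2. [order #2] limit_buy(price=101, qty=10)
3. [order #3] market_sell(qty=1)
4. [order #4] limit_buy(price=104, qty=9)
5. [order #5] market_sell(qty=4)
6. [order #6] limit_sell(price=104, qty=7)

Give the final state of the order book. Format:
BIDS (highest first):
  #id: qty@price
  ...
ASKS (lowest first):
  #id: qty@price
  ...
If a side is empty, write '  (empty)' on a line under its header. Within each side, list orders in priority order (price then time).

After op 1 [order #1] limit_sell(price=104, qty=6): fills=none; bids=[-] asks=[#1:6@104]
After op 2 [order #2] limit_buy(price=101, qty=10): fills=none; bids=[#2:10@101] asks=[#1:6@104]
After op 3 [order #3] market_sell(qty=1): fills=#2x#3:1@101; bids=[#2:9@101] asks=[#1:6@104]
After op 4 [order #4] limit_buy(price=104, qty=9): fills=#4x#1:6@104; bids=[#4:3@104 #2:9@101] asks=[-]
After op 5 [order #5] market_sell(qty=4): fills=#4x#5:3@104 #2x#5:1@101; bids=[#2:8@101] asks=[-]
After op 6 [order #6] limit_sell(price=104, qty=7): fills=none; bids=[#2:8@101] asks=[#6:7@104]

Answer: BIDS (highest first):
  #2: 8@101
ASKS (lowest first):
  #6: 7@104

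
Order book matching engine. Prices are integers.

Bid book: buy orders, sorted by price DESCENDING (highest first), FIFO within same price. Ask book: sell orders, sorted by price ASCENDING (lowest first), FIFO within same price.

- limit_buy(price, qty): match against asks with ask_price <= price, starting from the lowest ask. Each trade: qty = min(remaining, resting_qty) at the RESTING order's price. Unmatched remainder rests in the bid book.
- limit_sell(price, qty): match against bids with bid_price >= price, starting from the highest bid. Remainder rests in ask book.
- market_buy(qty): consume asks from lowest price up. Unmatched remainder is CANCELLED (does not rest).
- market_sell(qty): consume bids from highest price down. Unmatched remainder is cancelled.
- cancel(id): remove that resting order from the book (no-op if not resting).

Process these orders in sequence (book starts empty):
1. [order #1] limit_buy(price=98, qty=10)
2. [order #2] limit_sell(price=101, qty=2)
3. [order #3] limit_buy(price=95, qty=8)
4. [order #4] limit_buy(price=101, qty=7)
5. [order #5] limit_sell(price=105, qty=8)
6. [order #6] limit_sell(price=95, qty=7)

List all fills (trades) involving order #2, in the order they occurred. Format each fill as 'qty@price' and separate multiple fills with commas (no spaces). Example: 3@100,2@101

Answer: 2@101

Derivation:
After op 1 [order #1] limit_buy(price=98, qty=10): fills=none; bids=[#1:10@98] asks=[-]
After op 2 [order #2] limit_sell(price=101, qty=2): fills=none; bids=[#1:10@98] asks=[#2:2@101]
After op 3 [order #3] limit_buy(price=95, qty=8): fills=none; bids=[#1:10@98 #3:8@95] asks=[#2:2@101]
After op 4 [order #4] limit_buy(price=101, qty=7): fills=#4x#2:2@101; bids=[#4:5@101 #1:10@98 #3:8@95] asks=[-]
After op 5 [order #5] limit_sell(price=105, qty=8): fills=none; bids=[#4:5@101 #1:10@98 #3:8@95] asks=[#5:8@105]
After op 6 [order #6] limit_sell(price=95, qty=7): fills=#4x#6:5@101 #1x#6:2@98; bids=[#1:8@98 #3:8@95] asks=[#5:8@105]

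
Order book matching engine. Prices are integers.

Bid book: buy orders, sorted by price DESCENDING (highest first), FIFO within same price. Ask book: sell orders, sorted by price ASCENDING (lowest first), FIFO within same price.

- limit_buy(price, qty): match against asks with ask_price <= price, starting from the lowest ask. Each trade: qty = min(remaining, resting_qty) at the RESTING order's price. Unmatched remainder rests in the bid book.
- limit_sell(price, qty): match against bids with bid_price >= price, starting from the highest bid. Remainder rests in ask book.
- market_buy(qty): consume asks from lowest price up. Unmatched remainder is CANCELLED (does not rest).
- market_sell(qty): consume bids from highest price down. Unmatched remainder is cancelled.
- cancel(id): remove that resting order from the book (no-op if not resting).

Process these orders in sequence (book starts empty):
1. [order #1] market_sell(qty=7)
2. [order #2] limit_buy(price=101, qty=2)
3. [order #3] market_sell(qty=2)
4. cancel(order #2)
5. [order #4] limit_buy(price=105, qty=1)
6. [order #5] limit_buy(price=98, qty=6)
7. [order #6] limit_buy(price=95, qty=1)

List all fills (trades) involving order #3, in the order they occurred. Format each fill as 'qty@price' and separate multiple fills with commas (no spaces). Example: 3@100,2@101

After op 1 [order #1] market_sell(qty=7): fills=none; bids=[-] asks=[-]
After op 2 [order #2] limit_buy(price=101, qty=2): fills=none; bids=[#2:2@101] asks=[-]
After op 3 [order #3] market_sell(qty=2): fills=#2x#3:2@101; bids=[-] asks=[-]
After op 4 cancel(order #2): fills=none; bids=[-] asks=[-]
After op 5 [order #4] limit_buy(price=105, qty=1): fills=none; bids=[#4:1@105] asks=[-]
After op 6 [order #5] limit_buy(price=98, qty=6): fills=none; bids=[#4:1@105 #5:6@98] asks=[-]
After op 7 [order #6] limit_buy(price=95, qty=1): fills=none; bids=[#4:1@105 #5:6@98 #6:1@95] asks=[-]

Answer: 2@101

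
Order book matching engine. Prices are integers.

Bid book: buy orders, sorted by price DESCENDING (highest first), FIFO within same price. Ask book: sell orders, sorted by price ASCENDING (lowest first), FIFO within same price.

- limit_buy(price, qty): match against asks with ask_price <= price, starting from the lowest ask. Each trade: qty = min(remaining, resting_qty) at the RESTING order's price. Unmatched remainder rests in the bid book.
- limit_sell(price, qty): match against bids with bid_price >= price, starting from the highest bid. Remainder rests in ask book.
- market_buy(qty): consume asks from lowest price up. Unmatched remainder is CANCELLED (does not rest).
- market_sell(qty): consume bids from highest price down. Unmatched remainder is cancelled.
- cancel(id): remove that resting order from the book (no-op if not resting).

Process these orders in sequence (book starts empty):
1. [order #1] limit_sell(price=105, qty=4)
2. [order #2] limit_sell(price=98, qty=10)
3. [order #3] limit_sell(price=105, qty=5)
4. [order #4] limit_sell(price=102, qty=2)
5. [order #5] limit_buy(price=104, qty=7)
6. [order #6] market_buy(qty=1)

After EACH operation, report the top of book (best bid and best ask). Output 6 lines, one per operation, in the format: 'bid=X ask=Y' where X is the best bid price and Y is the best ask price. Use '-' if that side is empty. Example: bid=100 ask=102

Answer: bid=- ask=105
bid=- ask=98
bid=- ask=98
bid=- ask=98
bid=- ask=98
bid=- ask=98

Derivation:
After op 1 [order #1] limit_sell(price=105, qty=4): fills=none; bids=[-] asks=[#1:4@105]
After op 2 [order #2] limit_sell(price=98, qty=10): fills=none; bids=[-] asks=[#2:10@98 #1:4@105]
After op 3 [order #3] limit_sell(price=105, qty=5): fills=none; bids=[-] asks=[#2:10@98 #1:4@105 #3:5@105]
After op 4 [order #4] limit_sell(price=102, qty=2): fills=none; bids=[-] asks=[#2:10@98 #4:2@102 #1:4@105 #3:5@105]
After op 5 [order #5] limit_buy(price=104, qty=7): fills=#5x#2:7@98; bids=[-] asks=[#2:3@98 #4:2@102 #1:4@105 #3:5@105]
After op 6 [order #6] market_buy(qty=1): fills=#6x#2:1@98; bids=[-] asks=[#2:2@98 #4:2@102 #1:4@105 #3:5@105]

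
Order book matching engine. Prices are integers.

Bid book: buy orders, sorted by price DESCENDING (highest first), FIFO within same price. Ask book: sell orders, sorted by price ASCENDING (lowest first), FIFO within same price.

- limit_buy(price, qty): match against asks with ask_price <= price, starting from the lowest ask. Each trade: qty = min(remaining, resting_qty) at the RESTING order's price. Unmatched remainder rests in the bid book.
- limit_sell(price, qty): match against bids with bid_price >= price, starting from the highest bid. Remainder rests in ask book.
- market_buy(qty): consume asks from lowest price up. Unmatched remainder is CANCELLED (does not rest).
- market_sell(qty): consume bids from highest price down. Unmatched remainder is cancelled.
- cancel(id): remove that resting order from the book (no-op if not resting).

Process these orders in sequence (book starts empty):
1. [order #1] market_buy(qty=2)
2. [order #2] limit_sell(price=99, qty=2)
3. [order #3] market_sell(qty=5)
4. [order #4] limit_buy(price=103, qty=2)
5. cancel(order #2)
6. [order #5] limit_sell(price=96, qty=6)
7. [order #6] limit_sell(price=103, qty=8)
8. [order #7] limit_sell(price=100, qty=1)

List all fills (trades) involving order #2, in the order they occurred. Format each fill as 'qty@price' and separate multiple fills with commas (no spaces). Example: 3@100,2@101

Answer: 2@99

Derivation:
After op 1 [order #1] market_buy(qty=2): fills=none; bids=[-] asks=[-]
After op 2 [order #2] limit_sell(price=99, qty=2): fills=none; bids=[-] asks=[#2:2@99]
After op 3 [order #3] market_sell(qty=5): fills=none; bids=[-] asks=[#2:2@99]
After op 4 [order #4] limit_buy(price=103, qty=2): fills=#4x#2:2@99; bids=[-] asks=[-]
After op 5 cancel(order #2): fills=none; bids=[-] asks=[-]
After op 6 [order #5] limit_sell(price=96, qty=6): fills=none; bids=[-] asks=[#5:6@96]
After op 7 [order #6] limit_sell(price=103, qty=8): fills=none; bids=[-] asks=[#5:6@96 #6:8@103]
After op 8 [order #7] limit_sell(price=100, qty=1): fills=none; bids=[-] asks=[#5:6@96 #7:1@100 #6:8@103]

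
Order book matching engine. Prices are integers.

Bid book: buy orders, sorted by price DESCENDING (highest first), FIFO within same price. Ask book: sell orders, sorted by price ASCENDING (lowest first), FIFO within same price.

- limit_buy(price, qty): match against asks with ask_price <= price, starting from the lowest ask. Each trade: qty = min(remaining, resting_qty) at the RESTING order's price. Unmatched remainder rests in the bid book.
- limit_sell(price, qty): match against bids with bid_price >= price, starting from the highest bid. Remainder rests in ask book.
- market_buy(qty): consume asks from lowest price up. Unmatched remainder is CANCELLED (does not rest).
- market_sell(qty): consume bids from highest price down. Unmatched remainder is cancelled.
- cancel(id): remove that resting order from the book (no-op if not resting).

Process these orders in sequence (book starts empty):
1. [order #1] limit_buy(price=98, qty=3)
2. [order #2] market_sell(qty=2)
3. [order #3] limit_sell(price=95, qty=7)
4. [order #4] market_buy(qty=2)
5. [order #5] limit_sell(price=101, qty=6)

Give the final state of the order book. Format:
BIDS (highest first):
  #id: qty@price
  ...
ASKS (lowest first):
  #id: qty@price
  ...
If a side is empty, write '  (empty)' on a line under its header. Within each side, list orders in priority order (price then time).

Answer: BIDS (highest first):
  (empty)
ASKS (lowest first):
  #3: 4@95
  #5: 6@101

Derivation:
After op 1 [order #1] limit_buy(price=98, qty=3): fills=none; bids=[#1:3@98] asks=[-]
After op 2 [order #2] market_sell(qty=2): fills=#1x#2:2@98; bids=[#1:1@98] asks=[-]
After op 3 [order #3] limit_sell(price=95, qty=7): fills=#1x#3:1@98; bids=[-] asks=[#3:6@95]
After op 4 [order #4] market_buy(qty=2): fills=#4x#3:2@95; bids=[-] asks=[#3:4@95]
After op 5 [order #5] limit_sell(price=101, qty=6): fills=none; bids=[-] asks=[#3:4@95 #5:6@101]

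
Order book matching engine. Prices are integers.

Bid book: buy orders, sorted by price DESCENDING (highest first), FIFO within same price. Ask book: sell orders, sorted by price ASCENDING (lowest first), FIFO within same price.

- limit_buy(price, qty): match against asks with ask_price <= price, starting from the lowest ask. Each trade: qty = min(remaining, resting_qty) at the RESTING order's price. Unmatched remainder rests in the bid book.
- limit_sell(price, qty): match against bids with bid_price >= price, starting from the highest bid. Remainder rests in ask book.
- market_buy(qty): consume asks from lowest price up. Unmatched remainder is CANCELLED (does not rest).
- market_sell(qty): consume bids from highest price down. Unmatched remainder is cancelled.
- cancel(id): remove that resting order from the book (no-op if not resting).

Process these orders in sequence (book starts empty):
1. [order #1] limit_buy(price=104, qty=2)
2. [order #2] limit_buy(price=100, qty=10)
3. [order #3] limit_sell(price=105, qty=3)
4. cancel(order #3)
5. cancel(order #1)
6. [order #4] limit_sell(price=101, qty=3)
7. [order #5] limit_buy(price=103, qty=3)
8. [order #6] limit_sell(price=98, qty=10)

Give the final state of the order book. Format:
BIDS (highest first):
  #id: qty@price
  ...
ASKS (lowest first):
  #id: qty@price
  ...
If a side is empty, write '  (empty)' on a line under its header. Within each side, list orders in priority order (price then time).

Answer: BIDS (highest first):
  (empty)
ASKS (lowest first):
  (empty)

Derivation:
After op 1 [order #1] limit_buy(price=104, qty=2): fills=none; bids=[#1:2@104] asks=[-]
After op 2 [order #2] limit_buy(price=100, qty=10): fills=none; bids=[#1:2@104 #2:10@100] asks=[-]
After op 3 [order #3] limit_sell(price=105, qty=3): fills=none; bids=[#1:2@104 #2:10@100] asks=[#3:3@105]
After op 4 cancel(order #3): fills=none; bids=[#1:2@104 #2:10@100] asks=[-]
After op 5 cancel(order #1): fills=none; bids=[#2:10@100] asks=[-]
After op 6 [order #4] limit_sell(price=101, qty=3): fills=none; bids=[#2:10@100] asks=[#4:3@101]
After op 7 [order #5] limit_buy(price=103, qty=3): fills=#5x#4:3@101; bids=[#2:10@100] asks=[-]
After op 8 [order #6] limit_sell(price=98, qty=10): fills=#2x#6:10@100; bids=[-] asks=[-]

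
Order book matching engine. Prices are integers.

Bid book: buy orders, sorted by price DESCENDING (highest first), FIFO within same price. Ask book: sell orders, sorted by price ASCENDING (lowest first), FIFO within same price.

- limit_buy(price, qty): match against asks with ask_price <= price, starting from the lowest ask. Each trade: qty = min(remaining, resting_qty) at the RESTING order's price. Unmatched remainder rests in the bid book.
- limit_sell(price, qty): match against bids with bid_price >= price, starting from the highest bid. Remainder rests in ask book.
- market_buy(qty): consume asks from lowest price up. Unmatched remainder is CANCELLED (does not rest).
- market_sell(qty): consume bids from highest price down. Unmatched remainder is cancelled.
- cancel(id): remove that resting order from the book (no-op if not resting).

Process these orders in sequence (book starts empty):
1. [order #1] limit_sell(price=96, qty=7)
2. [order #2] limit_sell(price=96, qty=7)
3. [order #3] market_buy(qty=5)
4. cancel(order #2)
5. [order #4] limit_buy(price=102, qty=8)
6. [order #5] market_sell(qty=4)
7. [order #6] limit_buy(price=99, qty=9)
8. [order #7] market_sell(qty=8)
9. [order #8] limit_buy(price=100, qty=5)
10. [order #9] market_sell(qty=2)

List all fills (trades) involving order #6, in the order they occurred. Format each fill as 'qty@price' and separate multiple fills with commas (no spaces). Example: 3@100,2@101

After op 1 [order #1] limit_sell(price=96, qty=7): fills=none; bids=[-] asks=[#1:7@96]
After op 2 [order #2] limit_sell(price=96, qty=7): fills=none; bids=[-] asks=[#1:7@96 #2:7@96]
After op 3 [order #3] market_buy(qty=5): fills=#3x#1:5@96; bids=[-] asks=[#1:2@96 #2:7@96]
After op 4 cancel(order #2): fills=none; bids=[-] asks=[#1:2@96]
After op 5 [order #4] limit_buy(price=102, qty=8): fills=#4x#1:2@96; bids=[#4:6@102] asks=[-]
After op 6 [order #5] market_sell(qty=4): fills=#4x#5:4@102; bids=[#4:2@102] asks=[-]
After op 7 [order #6] limit_buy(price=99, qty=9): fills=none; bids=[#4:2@102 #6:9@99] asks=[-]
After op 8 [order #7] market_sell(qty=8): fills=#4x#7:2@102 #6x#7:6@99; bids=[#6:3@99] asks=[-]
After op 9 [order #8] limit_buy(price=100, qty=5): fills=none; bids=[#8:5@100 #6:3@99] asks=[-]
After op 10 [order #9] market_sell(qty=2): fills=#8x#9:2@100; bids=[#8:3@100 #6:3@99] asks=[-]

Answer: 6@99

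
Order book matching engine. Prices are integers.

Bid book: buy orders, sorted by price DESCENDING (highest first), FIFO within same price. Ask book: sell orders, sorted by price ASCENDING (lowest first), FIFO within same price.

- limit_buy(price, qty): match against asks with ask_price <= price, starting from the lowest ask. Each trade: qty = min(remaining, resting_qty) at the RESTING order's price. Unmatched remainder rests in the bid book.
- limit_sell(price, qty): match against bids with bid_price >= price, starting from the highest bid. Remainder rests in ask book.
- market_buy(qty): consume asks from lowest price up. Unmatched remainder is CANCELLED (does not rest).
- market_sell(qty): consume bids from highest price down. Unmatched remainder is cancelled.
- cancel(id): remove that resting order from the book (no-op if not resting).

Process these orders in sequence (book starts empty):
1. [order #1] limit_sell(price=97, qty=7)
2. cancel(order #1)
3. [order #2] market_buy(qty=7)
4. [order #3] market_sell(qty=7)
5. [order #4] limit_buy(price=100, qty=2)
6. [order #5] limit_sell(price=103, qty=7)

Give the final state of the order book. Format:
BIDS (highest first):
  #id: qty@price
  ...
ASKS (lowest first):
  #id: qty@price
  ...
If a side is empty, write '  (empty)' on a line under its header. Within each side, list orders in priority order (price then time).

After op 1 [order #1] limit_sell(price=97, qty=7): fills=none; bids=[-] asks=[#1:7@97]
After op 2 cancel(order #1): fills=none; bids=[-] asks=[-]
After op 3 [order #2] market_buy(qty=7): fills=none; bids=[-] asks=[-]
After op 4 [order #3] market_sell(qty=7): fills=none; bids=[-] asks=[-]
After op 5 [order #4] limit_buy(price=100, qty=2): fills=none; bids=[#4:2@100] asks=[-]
After op 6 [order #5] limit_sell(price=103, qty=7): fills=none; bids=[#4:2@100] asks=[#5:7@103]

Answer: BIDS (highest first):
  #4: 2@100
ASKS (lowest first):
  #5: 7@103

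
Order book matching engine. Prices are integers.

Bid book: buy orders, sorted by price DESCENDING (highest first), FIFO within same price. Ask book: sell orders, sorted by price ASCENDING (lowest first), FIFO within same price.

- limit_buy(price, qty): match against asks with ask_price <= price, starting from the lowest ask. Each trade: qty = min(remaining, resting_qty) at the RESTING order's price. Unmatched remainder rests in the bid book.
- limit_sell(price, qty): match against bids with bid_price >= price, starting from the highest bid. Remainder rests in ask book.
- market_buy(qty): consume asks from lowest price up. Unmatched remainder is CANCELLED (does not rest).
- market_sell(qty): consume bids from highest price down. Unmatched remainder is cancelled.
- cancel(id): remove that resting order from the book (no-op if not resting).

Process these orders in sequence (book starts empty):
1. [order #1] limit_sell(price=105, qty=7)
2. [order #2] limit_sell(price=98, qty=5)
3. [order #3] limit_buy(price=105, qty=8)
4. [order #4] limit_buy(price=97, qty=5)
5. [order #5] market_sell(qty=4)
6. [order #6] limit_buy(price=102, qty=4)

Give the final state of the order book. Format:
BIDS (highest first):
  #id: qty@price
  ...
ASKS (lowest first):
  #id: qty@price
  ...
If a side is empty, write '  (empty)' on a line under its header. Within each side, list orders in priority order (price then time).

Answer: BIDS (highest first):
  #6: 4@102
  #4: 1@97
ASKS (lowest first):
  #1: 4@105

Derivation:
After op 1 [order #1] limit_sell(price=105, qty=7): fills=none; bids=[-] asks=[#1:7@105]
After op 2 [order #2] limit_sell(price=98, qty=5): fills=none; bids=[-] asks=[#2:5@98 #1:7@105]
After op 3 [order #3] limit_buy(price=105, qty=8): fills=#3x#2:5@98 #3x#1:3@105; bids=[-] asks=[#1:4@105]
After op 4 [order #4] limit_buy(price=97, qty=5): fills=none; bids=[#4:5@97] asks=[#1:4@105]
After op 5 [order #5] market_sell(qty=4): fills=#4x#5:4@97; bids=[#4:1@97] asks=[#1:4@105]
After op 6 [order #6] limit_buy(price=102, qty=4): fills=none; bids=[#6:4@102 #4:1@97] asks=[#1:4@105]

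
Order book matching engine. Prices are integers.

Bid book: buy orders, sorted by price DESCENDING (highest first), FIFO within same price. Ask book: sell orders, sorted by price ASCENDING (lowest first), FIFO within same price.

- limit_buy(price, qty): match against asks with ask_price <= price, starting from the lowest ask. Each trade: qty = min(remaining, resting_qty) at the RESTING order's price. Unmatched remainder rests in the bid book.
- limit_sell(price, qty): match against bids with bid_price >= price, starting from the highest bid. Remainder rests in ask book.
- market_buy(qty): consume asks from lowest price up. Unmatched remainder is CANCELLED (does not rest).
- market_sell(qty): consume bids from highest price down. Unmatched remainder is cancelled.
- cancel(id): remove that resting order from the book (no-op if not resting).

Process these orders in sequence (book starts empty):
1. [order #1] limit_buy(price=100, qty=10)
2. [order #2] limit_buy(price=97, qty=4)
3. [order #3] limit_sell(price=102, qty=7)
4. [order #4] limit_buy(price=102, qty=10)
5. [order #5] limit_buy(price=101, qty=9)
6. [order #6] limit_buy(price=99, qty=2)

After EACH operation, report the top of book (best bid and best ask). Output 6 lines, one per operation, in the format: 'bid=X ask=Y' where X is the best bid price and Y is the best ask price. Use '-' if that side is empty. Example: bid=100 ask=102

After op 1 [order #1] limit_buy(price=100, qty=10): fills=none; bids=[#1:10@100] asks=[-]
After op 2 [order #2] limit_buy(price=97, qty=4): fills=none; bids=[#1:10@100 #2:4@97] asks=[-]
After op 3 [order #3] limit_sell(price=102, qty=7): fills=none; bids=[#1:10@100 #2:4@97] asks=[#3:7@102]
After op 4 [order #4] limit_buy(price=102, qty=10): fills=#4x#3:7@102; bids=[#4:3@102 #1:10@100 #2:4@97] asks=[-]
After op 5 [order #5] limit_buy(price=101, qty=9): fills=none; bids=[#4:3@102 #5:9@101 #1:10@100 #2:4@97] asks=[-]
After op 6 [order #6] limit_buy(price=99, qty=2): fills=none; bids=[#4:3@102 #5:9@101 #1:10@100 #6:2@99 #2:4@97] asks=[-]

Answer: bid=100 ask=-
bid=100 ask=-
bid=100 ask=102
bid=102 ask=-
bid=102 ask=-
bid=102 ask=-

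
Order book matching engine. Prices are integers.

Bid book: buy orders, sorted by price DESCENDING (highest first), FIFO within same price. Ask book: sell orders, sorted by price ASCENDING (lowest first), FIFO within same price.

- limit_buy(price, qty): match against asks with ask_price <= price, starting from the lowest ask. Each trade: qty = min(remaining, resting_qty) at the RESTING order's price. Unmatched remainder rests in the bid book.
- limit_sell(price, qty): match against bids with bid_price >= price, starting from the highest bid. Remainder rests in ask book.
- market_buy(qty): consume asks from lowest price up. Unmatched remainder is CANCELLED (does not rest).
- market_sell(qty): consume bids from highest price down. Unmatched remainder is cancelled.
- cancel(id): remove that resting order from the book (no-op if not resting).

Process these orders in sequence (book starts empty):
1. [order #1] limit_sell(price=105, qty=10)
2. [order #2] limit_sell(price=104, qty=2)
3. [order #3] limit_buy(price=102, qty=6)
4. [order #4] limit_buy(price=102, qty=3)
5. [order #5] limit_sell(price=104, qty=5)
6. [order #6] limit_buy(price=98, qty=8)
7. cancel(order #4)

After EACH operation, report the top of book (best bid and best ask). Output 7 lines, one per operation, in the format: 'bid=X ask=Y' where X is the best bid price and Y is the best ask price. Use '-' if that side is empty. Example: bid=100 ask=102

Answer: bid=- ask=105
bid=- ask=104
bid=102 ask=104
bid=102 ask=104
bid=102 ask=104
bid=102 ask=104
bid=102 ask=104

Derivation:
After op 1 [order #1] limit_sell(price=105, qty=10): fills=none; bids=[-] asks=[#1:10@105]
After op 2 [order #2] limit_sell(price=104, qty=2): fills=none; bids=[-] asks=[#2:2@104 #1:10@105]
After op 3 [order #3] limit_buy(price=102, qty=6): fills=none; bids=[#3:6@102] asks=[#2:2@104 #1:10@105]
After op 4 [order #4] limit_buy(price=102, qty=3): fills=none; bids=[#3:6@102 #4:3@102] asks=[#2:2@104 #1:10@105]
After op 5 [order #5] limit_sell(price=104, qty=5): fills=none; bids=[#3:6@102 #4:3@102] asks=[#2:2@104 #5:5@104 #1:10@105]
After op 6 [order #6] limit_buy(price=98, qty=8): fills=none; bids=[#3:6@102 #4:3@102 #6:8@98] asks=[#2:2@104 #5:5@104 #1:10@105]
After op 7 cancel(order #4): fills=none; bids=[#3:6@102 #6:8@98] asks=[#2:2@104 #5:5@104 #1:10@105]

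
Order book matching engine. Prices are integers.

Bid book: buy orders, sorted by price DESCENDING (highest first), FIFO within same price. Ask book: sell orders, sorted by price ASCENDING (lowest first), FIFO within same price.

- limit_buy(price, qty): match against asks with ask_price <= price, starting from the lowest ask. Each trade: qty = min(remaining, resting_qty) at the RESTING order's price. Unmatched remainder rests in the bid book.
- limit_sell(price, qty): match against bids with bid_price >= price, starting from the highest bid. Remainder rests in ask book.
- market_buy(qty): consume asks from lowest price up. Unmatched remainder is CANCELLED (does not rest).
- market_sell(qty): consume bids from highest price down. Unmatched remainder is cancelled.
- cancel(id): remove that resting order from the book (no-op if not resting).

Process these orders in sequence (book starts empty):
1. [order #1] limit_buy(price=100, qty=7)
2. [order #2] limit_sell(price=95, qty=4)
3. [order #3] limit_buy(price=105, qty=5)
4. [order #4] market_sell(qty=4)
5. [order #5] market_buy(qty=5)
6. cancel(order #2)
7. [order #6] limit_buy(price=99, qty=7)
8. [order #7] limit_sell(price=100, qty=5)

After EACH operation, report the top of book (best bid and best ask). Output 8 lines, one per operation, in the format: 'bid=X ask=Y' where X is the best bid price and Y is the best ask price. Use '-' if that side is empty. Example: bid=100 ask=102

After op 1 [order #1] limit_buy(price=100, qty=7): fills=none; bids=[#1:7@100] asks=[-]
After op 2 [order #2] limit_sell(price=95, qty=4): fills=#1x#2:4@100; bids=[#1:3@100] asks=[-]
After op 3 [order #3] limit_buy(price=105, qty=5): fills=none; bids=[#3:5@105 #1:3@100] asks=[-]
After op 4 [order #4] market_sell(qty=4): fills=#3x#4:4@105; bids=[#3:1@105 #1:3@100] asks=[-]
After op 5 [order #5] market_buy(qty=5): fills=none; bids=[#3:1@105 #1:3@100] asks=[-]
After op 6 cancel(order #2): fills=none; bids=[#3:1@105 #1:3@100] asks=[-]
After op 7 [order #6] limit_buy(price=99, qty=7): fills=none; bids=[#3:1@105 #1:3@100 #6:7@99] asks=[-]
After op 8 [order #7] limit_sell(price=100, qty=5): fills=#3x#7:1@105 #1x#7:3@100; bids=[#6:7@99] asks=[#7:1@100]

Answer: bid=100 ask=-
bid=100 ask=-
bid=105 ask=-
bid=105 ask=-
bid=105 ask=-
bid=105 ask=-
bid=105 ask=-
bid=99 ask=100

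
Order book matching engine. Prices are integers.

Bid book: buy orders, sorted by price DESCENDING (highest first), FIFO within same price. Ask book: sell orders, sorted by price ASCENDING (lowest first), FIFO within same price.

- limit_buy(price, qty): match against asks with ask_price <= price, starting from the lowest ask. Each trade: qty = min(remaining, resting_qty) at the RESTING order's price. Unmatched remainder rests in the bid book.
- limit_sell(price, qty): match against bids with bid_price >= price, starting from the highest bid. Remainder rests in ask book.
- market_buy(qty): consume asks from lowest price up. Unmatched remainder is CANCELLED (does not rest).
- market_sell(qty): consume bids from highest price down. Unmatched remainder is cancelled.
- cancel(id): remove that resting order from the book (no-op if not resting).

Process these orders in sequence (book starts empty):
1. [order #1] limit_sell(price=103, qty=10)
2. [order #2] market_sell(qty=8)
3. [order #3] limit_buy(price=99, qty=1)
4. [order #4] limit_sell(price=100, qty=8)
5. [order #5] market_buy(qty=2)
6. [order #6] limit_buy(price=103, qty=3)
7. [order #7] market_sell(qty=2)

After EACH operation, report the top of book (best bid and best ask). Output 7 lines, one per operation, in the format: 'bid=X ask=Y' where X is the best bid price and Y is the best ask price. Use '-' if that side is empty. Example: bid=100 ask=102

After op 1 [order #1] limit_sell(price=103, qty=10): fills=none; bids=[-] asks=[#1:10@103]
After op 2 [order #2] market_sell(qty=8): fills=none; bids=[-] asks=[#1:10@103]
After op 3 [order #3] limit_buy(price=99, qty=1): fills=none; bids=[#3:1@99] asks=[#1:10@103]
After op 4 [order #4] limit_sell(price=100, qty=8): fills=none; bids=[#3:1@99] asks=[#4:8@100 #1:10@103]
After op 5 [order #5] market_buy(qty=2): fills=#5x#4:2@100; bids=[#3:1@99] asks=[#4:6@100 #1:10@103]
After op 6 [order #6] limit_buy(price=103, qty=3): fills=#6x#4:3@100; bids=[#3:1@99] asks=[#4:3@100 #1:10@103]
After op 7 [order #7] market_sell(qty=2): fills=#3x#7:1@99; bids=[-] asks=[#4:3@100 #1:10@103]

Answer: bid=- ask=103
bid=- ask=103
bid=99 ask=103
bid=99 ask=100
bid=99 ask=100
bid=99 ask=100
bid=- ask=100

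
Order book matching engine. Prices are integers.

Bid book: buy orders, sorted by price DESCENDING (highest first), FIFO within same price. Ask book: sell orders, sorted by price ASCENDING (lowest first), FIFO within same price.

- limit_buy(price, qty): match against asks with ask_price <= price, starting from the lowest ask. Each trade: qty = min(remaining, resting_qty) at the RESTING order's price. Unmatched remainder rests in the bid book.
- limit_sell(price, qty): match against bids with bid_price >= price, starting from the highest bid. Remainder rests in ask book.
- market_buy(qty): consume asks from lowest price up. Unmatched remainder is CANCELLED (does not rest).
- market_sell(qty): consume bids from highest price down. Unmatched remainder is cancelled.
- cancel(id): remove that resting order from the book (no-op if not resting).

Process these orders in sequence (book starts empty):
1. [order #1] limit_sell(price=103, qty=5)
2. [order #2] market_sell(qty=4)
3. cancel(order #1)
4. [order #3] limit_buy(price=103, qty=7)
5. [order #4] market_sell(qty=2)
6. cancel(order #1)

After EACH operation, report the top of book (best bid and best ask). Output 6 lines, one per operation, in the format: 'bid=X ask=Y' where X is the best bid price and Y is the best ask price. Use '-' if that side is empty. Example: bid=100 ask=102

After op 1 [order #1] limit_sell(price=103, qty=5): fills=none; bids=[-] asks=[#1:5@103]
After op 2 [order #2] market_sell(qty=4): fills=none; bids=[-] asks=[#1:5@103]
After op 3 cancel(order #1): fills=none; bids=[-] asks=[-]
After op 4 [order #3] limit_buy(price=103, qty=7): fills=none; bids=[#3:7@103] asks=[-]
After op 5 [order #4] market_sell(qty=2): fills=#3x#4:2@103; bids=[#3:5@103] asks=[-]
After op 6 cancel(order #1): fills=none; bids=[#3:5@103] asks=[-]

Answer: bid=- ask=103
bid=- ask=103
bid=- ask=-
bid=103 ask=-
bid=103 ask=-
bid=103 ask=-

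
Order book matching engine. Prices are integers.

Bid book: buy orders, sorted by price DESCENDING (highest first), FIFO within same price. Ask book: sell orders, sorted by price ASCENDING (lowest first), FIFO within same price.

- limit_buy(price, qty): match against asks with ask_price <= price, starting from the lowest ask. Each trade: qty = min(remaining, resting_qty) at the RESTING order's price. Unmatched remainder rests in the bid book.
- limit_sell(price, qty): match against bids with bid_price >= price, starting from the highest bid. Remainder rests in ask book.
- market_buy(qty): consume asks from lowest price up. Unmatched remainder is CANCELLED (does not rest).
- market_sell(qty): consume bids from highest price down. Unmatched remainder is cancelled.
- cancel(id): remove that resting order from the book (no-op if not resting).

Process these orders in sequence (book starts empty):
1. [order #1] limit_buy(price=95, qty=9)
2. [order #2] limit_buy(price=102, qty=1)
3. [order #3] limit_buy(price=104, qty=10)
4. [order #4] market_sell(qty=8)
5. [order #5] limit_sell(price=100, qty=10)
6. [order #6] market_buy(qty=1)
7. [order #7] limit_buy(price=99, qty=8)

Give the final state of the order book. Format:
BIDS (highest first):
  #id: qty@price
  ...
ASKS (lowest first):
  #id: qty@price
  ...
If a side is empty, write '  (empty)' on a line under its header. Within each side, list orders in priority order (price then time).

After op 1 [order #1] limit_buy(price=95, qty=9): fills=none; bids=[#1:9@95] asks=[-]
After op 2 [order #2] limit_buy(price=102, qty=1): fills=none; bids=[#2:1@102 #1:9@95] asks=[-]
After op 3 [order #3] limit_buy(price=104, qty=10): fills=none; bids=[#3:10@104 #2:1@102 #1:9@95] asks=[-]
After op 4 [order #4] market_sell(qty=8): fills=#3x#4:8@104; bids=[#3:2@104 #2:1@102 #1:9@95] asks=[-]
After op 5 [order #5] limit_sell(price=100, qty=10): fills=#3x#5:2@104 #2x#5:1@102; bids=[#1:9@95] asks=[#5:7@100]
After op 6 [order #6] market_buy(qty=1): fills=#6x#5:1@100; bids=[#1:9@95] asks=[#5:6@100]
After op 7 [order #7] limit_buy(price=99, qty=8): fills=none; bids=[#7:8@99 #1:9@95] asks=[#5:6@100]

Answer: BIDS (highest first):
  #7: 8@99
  #1: 9@95
ASKS (lowest first):
  #5: 6@100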